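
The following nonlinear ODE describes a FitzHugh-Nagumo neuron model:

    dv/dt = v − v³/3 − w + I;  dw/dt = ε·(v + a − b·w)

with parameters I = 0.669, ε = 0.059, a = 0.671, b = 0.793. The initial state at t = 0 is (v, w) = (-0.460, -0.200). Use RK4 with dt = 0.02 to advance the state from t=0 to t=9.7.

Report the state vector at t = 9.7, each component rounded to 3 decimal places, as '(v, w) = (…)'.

(v, w) = (1.636, 0.901)

t=0.000: state=(-0.460, -0.200)
step 1 (dt=0.02): k1=(0.441, 0.022), k2=(0.445, 0.022), k3=(0.445, 0.022), k4=(0.448, 0.022); state += dt/6·(k1+2k2+2k3+k4)
t=0.020: state=(-0.451, -0.200)
t=0.040: state=(-0.442, -0.199)
t=0.060: state=(-0.433, -0.199)
continuing one RK4 step at a time; state shown every 25 steps (Δt=0.5):
t=0.500: state=(-0.188, -0.186)
t=1.000: state=(0.237, -0.161)
t=1.500: state=(0.878, -0.122)
t=2.000: state=(1.542, -0.064)
t=2.500: state=(1.876, 0.008)
t=3.000: state=(1.957, 0.083)
t=3.500: state=(1.956, 0.158)
t=4.000: state=(1.937, 0.231)
t=4.500: state=(1.912, 0.301)
t=5.000: state=(1.887, 0.369)
t=5.500: state=(1.861, 0.435)
t=6.000: state=(1.834, 0.498)
t=6.500: state=(1.808, 0.559)
t=7.000: state=(1.782, 0.618)
t=7.500: state=(1.755, 0.675)
t=8.000: state=(1.728, 0.730)
t=8.500: state=(1.702, 0.783)
t=9.000: state=(1.674, 0.833)
t=9.500: state=(1.647, 0.882)
t=9.700: state=(1.636, 0.901)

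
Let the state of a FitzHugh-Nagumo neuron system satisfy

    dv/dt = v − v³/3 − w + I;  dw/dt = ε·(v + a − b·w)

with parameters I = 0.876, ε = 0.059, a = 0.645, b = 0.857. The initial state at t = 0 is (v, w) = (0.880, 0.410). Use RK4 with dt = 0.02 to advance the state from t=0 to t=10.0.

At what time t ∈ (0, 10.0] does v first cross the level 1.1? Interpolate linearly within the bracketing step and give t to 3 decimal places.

t=0.000: state=(0.880, 0.410)
step 1 (dt=0.02): k1=(1.119, 0.069), k2=(1.121, 0.070), k3=(1.121, 0.070), k4=(1.122, 0.070); state += dt/6·(k1+2k2+2k3+k4)
t=0.020: state=(0.902, 0.411)
t=0.040: state=(0.925, 0.413)
t=0.060: state=(0.947, 0.414)
t=0.180: state=(1.082, 0.423)
next step: t=0.200: state=(1.104, 0.425) — v has crossed 1.1
linear interpolation between t=0.180 (1.08203) and t=0.200 (1.10422) → t≈0.196

t = 0.196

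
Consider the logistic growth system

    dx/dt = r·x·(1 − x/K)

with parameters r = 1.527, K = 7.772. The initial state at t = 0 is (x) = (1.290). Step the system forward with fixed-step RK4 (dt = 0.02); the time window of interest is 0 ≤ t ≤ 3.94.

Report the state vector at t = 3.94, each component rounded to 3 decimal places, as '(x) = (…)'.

(x) = (7.678)

t=0.000: state=(1.290)
step 1 (dt=0.02): k1=(1.643), k2=(1.660), k3=(1.660), k4=(1.677); state += dt/6·(k1+2k2+2k3+k4)
t=0.020: state=(1.323)
t=0.040: state=(1.357)
t=0.060: state=(1.392)
continuing one RK4 step at a time; state shown every 10 steps (Δt=0.2):
t=0.200: state=(1.653)
t=0.400: state=(2.085)
t=0.600: state=(2.582)
t=0.800: state=(3.132)
t=1.000: state=(3.716)
t=1.200: state=(4.308)
t=1.400: state=(4.880)
t=1.600: state=(5.410)
t=1.800: state=(5.880)
t=2.000: state=(6.283)
t=2.200: state=(6.616)
t=2.400: state=(6.886)
t=2.600: state=(7.099)
t=2.800: state=(7.264)
t=3.000: state=(7.392)
t=3.200: state=(7.488)
t=3.400: state=(7.561)
t=3.600: state=(7.615)
t=3.800: state=(7.656)
t=3.940: state=(7.678)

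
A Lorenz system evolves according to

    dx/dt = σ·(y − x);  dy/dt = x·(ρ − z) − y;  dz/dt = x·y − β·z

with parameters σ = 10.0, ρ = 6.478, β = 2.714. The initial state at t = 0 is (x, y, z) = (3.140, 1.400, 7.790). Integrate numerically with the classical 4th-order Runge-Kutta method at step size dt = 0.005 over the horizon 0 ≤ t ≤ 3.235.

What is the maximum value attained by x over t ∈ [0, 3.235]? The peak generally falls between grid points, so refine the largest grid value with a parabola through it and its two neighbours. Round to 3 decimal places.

t=0.000: state=(3.140, 1.400, 7.790)
step 1 (dt=0.005): k1=(-17.400, -5.520, -16.746), k2=(-17.103, -5.319, -16.736), k3=(-17.105, -5.321, -16.734), k4=(-16.811, -5.125, -16.720); state += dt/6·(k1+2k2+2k3+k4)
t=0.005: state=(3.054, 1.373, 7.706)
t=0.010: state=(2.972, 1.349, 7.623)
t=0.015: state=(2.892, 1.326, 7.540)
continuing one RK4 step at a time; state shown every 40 steps (Δt=0.2):
t=0.200: state=(1.431, 1.176, 4.889)
t=0.400: state=(1.423, 1.599, 3.129)
t=0.600: state=(2.046, 2.495, 2.367)
t=0.800: state=(3.228, 3.947, 2.723)
t=1.000: state=(4.686, 5.305, 4.577)
t=1.200: state=(5.151, 4.931, 6.800)
t=1.400: state=(4.145, 3.534, 6.956)
t=1.600: state=(3.215, 2.942, 5.778)
t=1.800: state=(3.038, 3.110, 4.769)
t=2.000: state=(3.403, 3.670, 4.454)
t=2.200: state=(3.976, 4.244, 4.887)
t=2.400: state=(4.320, 4.370, 5.669)
t=2.600: state=(4.174, 4.005, 6.064)
t=2.800: state=(3.800, 3.631, 5.843)
t=3.000: state=(3.584, 3.544, 5.406)
t=3.200: state=(3.629, 3.703, 5.145)
t=3.235: state=(3.657, 3.743, 5.132)
largest grid value and its neighbours: x(1.150)=5.20399, x(1.155)=5.20405, x(1.160)=5.20290
parabola through these three points peaks at t≈1.153 with x≈5.20417

max x = 5.204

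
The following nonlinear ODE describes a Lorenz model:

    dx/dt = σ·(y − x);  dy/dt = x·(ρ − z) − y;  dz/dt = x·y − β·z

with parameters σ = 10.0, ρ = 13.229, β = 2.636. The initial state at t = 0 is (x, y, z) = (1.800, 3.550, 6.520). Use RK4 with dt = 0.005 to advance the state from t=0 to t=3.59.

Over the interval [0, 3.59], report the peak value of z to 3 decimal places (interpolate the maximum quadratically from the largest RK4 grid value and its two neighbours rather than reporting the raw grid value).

max z = 16.933

t=0.000: state=(1.800, 3.550, 6.520)
step 1 (dt=0.005): k1=(17.500, 8.526, -10.797), k2=(17.276, 8.848, -10.531), k3=(17.289, 8.842, -10.533), k4=(17.078, 9.161, -10.268); state += dt/6·(k1+2k2+2k3+k4)
t=0.005: state=(1.886, 3.594, 6.467)
t=0.010: state=(1.971, 3.642, 6.417)
t=0.015: state=(2.054, 3.692, 6.370)
continuing one RK4 step at a time; state shown every 40 steps (Δt=0.2):
t=0.200: state=(5.206, 7.289, 6.951)
t=0.400: state=(8.754, 9.098, 14.719)
t=0.600: state=(5.520, 3.227, 15.582)
t=0.800: state=(2.929, 2.610, 10.716)
t=1.000: state=(3.589, 4.484, 8.012)
t=1.200: state=(6.276, 7.864, 9.679)
t=1.400: state=(7.754, 7.098, 15.130)
t=1.600: state=(4.953, 3.609, 13.889)
t=1.800: state=(3.732, 3.811, 10.398)
t=2.000: state=(4.910, 5.919, 9.350)
t=2.200: state=(6.975, 7.653, 12.288)
t=2.400: state=(6.472, 5.447, 14.535)
t=2.600: state=(4.603, 4.065, 12.323)
t=2.800: state=(4.565, 5.007, 10.326)
t=3.000: state=(5.962, 6.744, 11.023)
t=3.200: state=(6.724, 6.520, 13.512)
t=3.400: state=(5.521, 4.819, 13.290)
t=3.590: state=(4.760, 4.719, 11.514)
largest grid value and its neighbours: z(0.500)=16.93072, z(0.505)=16.93252, z(0.510)=16.92478
parabola through these three points peaks at t≈0.503 with z≈16.93298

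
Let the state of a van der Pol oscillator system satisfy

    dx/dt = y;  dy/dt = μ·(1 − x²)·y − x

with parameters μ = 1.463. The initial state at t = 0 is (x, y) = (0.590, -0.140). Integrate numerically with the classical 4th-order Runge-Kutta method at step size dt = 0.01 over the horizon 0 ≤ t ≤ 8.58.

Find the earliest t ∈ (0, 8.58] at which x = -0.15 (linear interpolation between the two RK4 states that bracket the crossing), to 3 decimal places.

t=0.000: state=(0.590, -0.140)
step 1 (dt=0.01): k1=(-0.140, -0.724), k2=(-0.144, -0.726), k3=(-0.144, -0.726), k4=(-0.147, -0.729); state += dt/6·(k1+2k2+2k3+k4)
t=0.010: state=(0.589, -0.147)
t=0.020: state=(0.587, -0.155)
t=0.030: state=(0.585, -0.162)
continuing one RK4 step at a time; state shown every 50 steps (Δt=0.5):
t=0.500: state=(0.416, -0.591)
t=1.000: state=(-0.051, -1.346)
t=1.060: state=(-0.136, -1.462)
next step: t=1.070: state=(-0.150, -1.482) — x has crossed -0.15
linear interpolation between t=1.060 (-0.13568) and t=1.070 (-0.15040) → t≈1.070

t = 1.070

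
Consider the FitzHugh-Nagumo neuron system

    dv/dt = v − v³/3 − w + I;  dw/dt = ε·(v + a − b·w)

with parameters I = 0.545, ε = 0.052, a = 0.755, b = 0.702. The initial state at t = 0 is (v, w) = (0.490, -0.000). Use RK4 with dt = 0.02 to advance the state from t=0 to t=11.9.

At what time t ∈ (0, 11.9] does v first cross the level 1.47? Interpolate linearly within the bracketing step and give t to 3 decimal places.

t = 0.898

t=0.000: state=(0.490, -0.000)
step 1 (dt=0.02): k1=(0.996, 0.065), k2=(1.003, 0.065), k3=(1.003, 0.065), k4=(1.010, 0.066); state += dt/6·(k1+2k2+2k3+k4)
t=0.020: state=(0.510, 0.001)
t=0.040: state=(0.530, 0.003)
t=0.060: state=(0.551, 0.004)
continuing one RK4 step at a time; state shown every 25 steps (Δt=0.5):
t=0.500: state=(1.051, 0.039)
t=0.880: state=(1.454, 0.078)
next step: t=0.900: state=(1.472, 0.080) — v has crossed 1.47
linear interpolation between t=0.880 (1.45415) and t=0.900 (1.47185) → t≈0.898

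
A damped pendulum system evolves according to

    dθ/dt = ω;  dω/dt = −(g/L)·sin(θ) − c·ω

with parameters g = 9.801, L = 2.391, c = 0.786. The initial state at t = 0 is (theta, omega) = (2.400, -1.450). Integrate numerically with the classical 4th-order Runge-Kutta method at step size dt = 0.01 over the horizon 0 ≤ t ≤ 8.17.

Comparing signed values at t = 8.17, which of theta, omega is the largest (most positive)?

largest component: omega

t=0.000: state=(2.400, -1.450)
step 1 (dt=0.01): k1=(-1.450, -1.629), k2=(-1.458, -1.645), k3=(-1.458, -1.645), k4=(-1.466, -1.660); state += dt/6·(k1+2k2+2k3+k4)
t=0.010: state=(2.385, -1.466)
t=0.020: state=(2.371, -1.483)
t=0.030: state=(2.356, -1.500)
continuing one RK4 step at a time; state shown every 50 steps (Δt=0.5):
t=0.500: state=(1.423, -2.506)
t=1.000: state=(0.037, -2.686)
t=1.500: state=(-0.918, -0.964)
t=2.000: state=(-0.937, 0.775)
t=2.500: state=(-0.310, 1.510)
t=3.000: state=(0.341, 0.915)
t=3.500: state=(0.523, -0.170)
t=4.000: state=(0.254, -0.781)
t=4.500: state=(-0.122, -0.604)
t=5.000: state=(-0.281, -0.019)
t=5.500: state=(-0.173, 0.390)
t=6.000: state=(0.034, 0.367)
t=6.500: state=(0.147, 0.066)
t=7.000: state=(0.109, -0.188)
t=7.500: state=(-0.001, -0.214)
t=8.000: state=(-0.075, -0.065)
t=8.170: state=(-0.081, -0.006)
compare at T: theta=-0.081, omega=-0.006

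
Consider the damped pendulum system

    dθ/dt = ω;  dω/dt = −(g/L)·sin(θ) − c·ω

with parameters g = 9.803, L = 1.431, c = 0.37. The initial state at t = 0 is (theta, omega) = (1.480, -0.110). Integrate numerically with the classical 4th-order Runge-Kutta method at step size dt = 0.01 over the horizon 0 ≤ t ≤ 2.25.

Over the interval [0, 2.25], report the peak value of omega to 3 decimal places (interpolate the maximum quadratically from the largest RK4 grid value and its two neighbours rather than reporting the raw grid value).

t=0.000: state=(1.480, -0.110)
step 1 (dt=0.01): k1=(-0.110, -6.782), k2=(-0.144, -6.769), k3=(-0.144, -6.769), k4=(-0.178, -6.756); state += dt/6·(k1+2k2+2k3+k4)
t=0.010: state=(1.479, -0.178)
t=0.020: state=(1.476, -0.245)
t=0.030: state=(1.474, -0.312)
continuing one RK4 step at a time; state shown every 10 steps (Δt=0.1):
t=0.100: state=(1.436, -0.775)
t=0.200: state=(1.326, -1.407)
t=0.300: state=(1.156, -1.992)
t=0.400: state=(0.930, -2.501)
t=0.500: state=(0.659, -2.890)
t=0.600: state=(0.358, -3.112)
t=0.700: state=(0.044, -3.132)
t=0.800: state=(-0.262, -2.944)
t=0.900: state=(-0.539, -2.573)
t=1.000: state=(-0.772, -2.068)
t=1.100: state=(-0.950, -1.481)
t=1.200: state=(-1.067, -0.857)
t=1.300: state=(-1.121, -0.227)
t=1.400: state=(-1.113, 0.387)
t=1.500: state=(-1.045, 0.967)
t=1.600: state=(-0.921, 1.493)
t=1.700: state=(-0.749, 1.938)
t=1.800: state=(-0.537, 2.271)
t=1.900: state=(-0.299, 2.462)
t=2.000: state=(-0.050, 2.488)
t=2.100: state=(0.193, 2.349)
t=2.200: state=(0.415, 2.061)
t=2.250: state=(0.513, 1.871)
largest grid value and its neighbours: omega(1.960)=2.49791, omega(1.970)=2.49807, omega(1.980)=2.49653
parabola through these three points peaks at t≈1.966 with omega≈2.49821

max omega = 2.498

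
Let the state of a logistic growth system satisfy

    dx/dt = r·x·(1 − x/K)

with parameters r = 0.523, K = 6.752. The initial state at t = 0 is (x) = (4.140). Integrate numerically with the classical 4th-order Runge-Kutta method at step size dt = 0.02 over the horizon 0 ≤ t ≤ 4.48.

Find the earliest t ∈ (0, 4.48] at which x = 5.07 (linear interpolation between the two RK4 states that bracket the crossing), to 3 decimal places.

t = 1.229

t=0.000: state=(4.140)
step 1 (dt=0.02): k1=(0.838), k2=(0.837), k3=(0.837), k4=(0.836); state += dt/6·(k1+2k2+2k3+k4)
t=0.020: state=(4.157)
t=0.040: state=(4.173)
t=0.060: state=(4.190)
continuing one RK4 step at a time; state shown every 10 steps (Δt=0.2):
t=0.200: state=(4.305)
t=0.400: state=(4.466)
t=0.600: state=(4.622)
t=0.800: state=(4.771)
t=1.000: state=(4.914)
t=1.200: state=(5.051)
t=1.220: state=(5.064)
next step: t=1.240: state=(5.077) — x has crossed 5.07
linear interpolation between t=1.220 (5.06403) and t=1.240 (5.07724) → t≈1.229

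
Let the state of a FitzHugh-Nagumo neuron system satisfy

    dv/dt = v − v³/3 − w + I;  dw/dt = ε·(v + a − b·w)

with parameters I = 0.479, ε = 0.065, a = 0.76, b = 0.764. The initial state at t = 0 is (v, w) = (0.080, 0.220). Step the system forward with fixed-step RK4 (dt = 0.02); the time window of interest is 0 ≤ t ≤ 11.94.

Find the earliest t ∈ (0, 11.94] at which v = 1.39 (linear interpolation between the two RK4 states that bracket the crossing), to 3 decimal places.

t=0.000: state=(0.080, 0.220)
step 1 (dt=0.02): k1=(0.339, 0.044), k2=(0.342, 0.044), k3=(0.342, 0.044), k4=(0.345, 0.044); state += dt/6·(k1+2k2+2k3+k4)
t=0.020: state=(0.087, 0.221)
t=0.040: state=(0.094, 0.222)
t=0.060: state=(0.101, 0.223)
continuing one RK4 step at a time; state shown every 25 steps (Δt=0.5):
t=0.500: state=(0.291, 0.245)
t=1.000: state=(0.604, 0.277)
t=1.500: state=(1.004, 0.321)
t=2.000: state=(1.375, 0.376)
t=2.020: state=(1.387, 0.378)
next step: t=2.040: state=(1.399, 0.380) — v has crossed 1.39
linear interpolation between t=2.020 (1.38749) and t=2.040 (1.39932) → t≈2.024

t = 2.024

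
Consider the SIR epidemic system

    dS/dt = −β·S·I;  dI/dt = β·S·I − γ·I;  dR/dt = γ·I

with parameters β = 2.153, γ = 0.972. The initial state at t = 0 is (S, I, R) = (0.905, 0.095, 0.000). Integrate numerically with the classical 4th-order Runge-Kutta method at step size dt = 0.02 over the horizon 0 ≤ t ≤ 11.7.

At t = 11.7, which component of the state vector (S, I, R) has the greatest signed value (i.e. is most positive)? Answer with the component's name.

t=0.000: state=(0.905, 0.095, 0.000)
step 1 (dt=0.02): k1=(-0.185, 0.093, 0.092), k2=(-0.187, 0.093, 0.093), k3=(-0.187, 0.093, 0.093), k4=(-0.188, 0.094, 0.094); state += dt/6·(k1+2k2+2k3+k4)
t=0.020: state=(0.901, 0.097, 0.002)
t=0.040: state=(0.897, 0.099, 0.004)
t=0.060: state=(0.894, 0.101, 0.006)
continuing one RK4 step at a time; state shown every 25 steps (Δt=0.5):
t=0.500: state=(0.795, 0.146, 0.058)
t=1.000: state=(0.660, 0.197, 0.142)
t=1.500: state=(0.524, 0.229, 0.247)
t=2.000: state=(0.407, 0.232, 0.360)
t=2.500: state=(0.320, 0.211, 0.469)
t=3.000: state=(0.260, 0.177, 0.563)
t=3.500: state=(0.219, 0.141, 0.640)
t=4.000: state=(0.192, 0.108, 0.700)
t=4.500: state=(0.173, 0.081, 0.746)
t=5.000: state=(0.161, 0.059, 0.780)
t=5.500: state=(0.152, 0.043, 0.804)
t=6.000: state=(0.146, 0.031, 0.822)
t=6.500: state=(0.142, 0.022, 0.835)
t=7.000: state=(0.139, 0.016, 0.845)
t=7.500: state=(0.137, 0.011, 0.851)
t=8.000: state=(0.136, 0.008, 0.856)
t=8.500: state=(0.135, 0.006, 0.859)
t=9.000: state=(0.134, 0.004, 0.862)
t=9.500: state=(0.134, 0.003, 0.863)
t=10.000: state=(0.133, 0.002, 0.865)
t=10.500: state=(0.133, 0.001, 0.865)
t=11.000: state=(0.133, 0.001, 0.866)
t=11.500: state=(0.133, 0.001, 0.866)
t=11.700: state=(0.133, 0.001, 0.867)
compare at T: S=0.133, I=0.001, R=0.867

largest component: R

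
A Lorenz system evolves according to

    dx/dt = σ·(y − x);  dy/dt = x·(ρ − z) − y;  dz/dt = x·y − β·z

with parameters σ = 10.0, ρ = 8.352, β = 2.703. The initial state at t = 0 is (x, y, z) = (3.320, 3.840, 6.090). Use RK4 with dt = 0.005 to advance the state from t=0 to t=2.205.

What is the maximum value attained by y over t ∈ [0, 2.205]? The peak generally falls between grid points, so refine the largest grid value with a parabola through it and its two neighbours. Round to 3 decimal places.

max y = 5.302

t=0.000: state=(3.320, 3.840, 6.090)
step 1 (dt=0.005): k1=(5.200, 3.670, -3.712), k2=(5.162, 3.721, -3.607), k3=(5.164, 3.720, -3.608), k4=(5.128, 3.770, -3.502); state += dt/6·(k1+2k2+2k3+k4)
t=0.005: state=(3.346, 3.859, 6.072)
t=0.010: state=(3.371, 3.878, 6.055)
t=0.015: state=(3.396, 3.897, 6.039)
continuing one RK4 step at a time; state shown every 20 steps (Δt=0.1):
t=0.100: state=(3.805, 4.284, 5.922)
t=0.200: state=(4.292, 4.782, 6.138)
t=0.300: state=(4.755, 5.172, 6.675)
t=0.400: state=(5.082, 5.300, 7.375)
t=0.500: state=(5.166, 5.113, 7.986)
t=0.600: state=(4.992, 4.714, 8.289)
t=0.700: state=(4.659, 4.297, 8.225)
t=0.800: state=(4.314, 4.006, 7.897)
t=0.900: state=(4.068, 3.891, 7.465)
t=1.000: state=(3.966, 3.938, 7.066)
t=1.100: state=(4.006, 4.108, 6.792)
t=1.200: state=(4.156, 4.347, 6.695)
t=1.300: state=(4.369, 4.593, 6.783)
t=1.400: state=(4.583, 4.777, 7.022)
t=1.500: state=(4.737, 4.843, 7.333)
t=1.600: state=(4.786, 4.778, 7.612)
t=1.700: state=(4.725, 4.617, 7.770)
t=1.800: state=(4.587, 4.429, 7.773)
t=1.900: state=(4.429, 4.279, 7.647)
t=2.000: state=(4.302, 4.204, 7.453)
t=2.100: state=(4.239, 4.210, 7.257)
t=2.200: state=(4.245, 4.283, 7.113)
t=2.205: state=(4.247, 4.288, 7.108)
largest grid value and its neighbours: y(0.385)=5.30149, y(0.390)=5.30189, y(0.395)=5.30146
parabola through these three points peaks at t≈0.390 with y≈5.30189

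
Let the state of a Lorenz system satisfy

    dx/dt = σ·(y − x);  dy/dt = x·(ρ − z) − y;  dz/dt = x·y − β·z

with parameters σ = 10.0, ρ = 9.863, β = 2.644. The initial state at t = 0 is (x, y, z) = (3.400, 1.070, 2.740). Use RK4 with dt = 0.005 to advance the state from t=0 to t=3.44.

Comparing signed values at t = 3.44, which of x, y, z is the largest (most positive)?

largest component: z

t=0.000: state=(3.400, 1.070, 2.740)
step 1 (dt=0.005): k1=(-23.300, 23.148, -3.607), k2=(-22.139, 22.706, -3.452), k3=(-22.179, 22.726, -3.453), k4=(-21.055, 22.301, -3.306); state += dt/6·(k1+2k2+2k3+k4)
t=0.005: state=(3.289, 1.184, 2.723)
t=0.010: state=(3.189, 1.293, 2.707)
t=0.015: state=(3.099, 1.399, 2.692)
continuing one RK4 step at a time; state shown every 40 steps (Δt=0.2):
t=0.200: state=(3.415, 4.616, 2.990)
t=0.400: state=(6.649, 8.246, 7.255)
t=0.600: state=(7.032, 5.588, 12.845)
t=0.800: state=(3.655, 2.411, 10.468)
t=1.000: state=(2.543, 2.541, 7.203)
t=1.200: state=(3.260, 3.939, 5.665)
t=1.400: state=(5.091, 6.131, 6.730)
t=1.600: state=(6.438, 6.455, 10.148)
t=1.800: state=(5.165, 4.202, 10.824)
t=2.000: state=(3.758, 3.422, 8.800)
t=2.200: state=(3.785, 4.098, 7.297)
t=2.400: state=(4.777, 5.374, 7.496)
t=2.600: state=(5.681, 5.852, 9.215)
t=2.800: state=(5.292, 4.825, 10.077)
t=3.000: state=(4.398, 4.087, 9.165)
t=3.200: state=(4.213, 4.329, 8.126)
t=3.400: state=(4.718, 5.051, 8.053)
t=3.440: state=(4.851, 5.182, 8.175)
compare at T: x=4.851, y=5.182, z=8.175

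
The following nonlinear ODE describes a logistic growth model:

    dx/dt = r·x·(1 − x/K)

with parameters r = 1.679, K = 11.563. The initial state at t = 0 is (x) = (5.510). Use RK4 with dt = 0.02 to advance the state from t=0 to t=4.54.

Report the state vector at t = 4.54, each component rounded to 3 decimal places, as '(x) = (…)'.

t=0.000: state=(5.510)
step 1 (dt=0.02): k1=(4.843), k2=(4.846), k3=(4.846), k4=(4.849); state += dt/6·(k1+2k2+2k3+k4)
t=0.020: state=(5.607)
t=0.040: state=(5.704)
t=0.060: state=(5.801)
continuing one RK4 step at a time; state shown every 10 steps (Δt=0.2):
t=0.200: state=(6.477)
t=0.400: state=(7.406)
t=0.600: state=(8.252)
t=0.800: state=(8.986)
t=1.000: state=(9.596)
t=1.200: state=(10.086)
t=1.400: state=(10.467)
t=1.600: state=(10.758)
t=1.800: state=(10.976)
t=2.000: state=(11.137)
t=2.200: state=(11.255)
t=2.400: state=(11.341)
t=2.600: state=(11.404)
t=2.800: state=(11.449)
t=3.000: state=(11.481)
t=3.200: state=(11.504)
t=3.400: state=(11.521)
t=3.600: state=(11.533)
t=3.800: state=(11.542)
t=4.000: state=(11.548)
t=4.200: state=(11.552)
t=4.400: state=(11.555)
t=4.540: state=(11.557)

(x) = (11.557)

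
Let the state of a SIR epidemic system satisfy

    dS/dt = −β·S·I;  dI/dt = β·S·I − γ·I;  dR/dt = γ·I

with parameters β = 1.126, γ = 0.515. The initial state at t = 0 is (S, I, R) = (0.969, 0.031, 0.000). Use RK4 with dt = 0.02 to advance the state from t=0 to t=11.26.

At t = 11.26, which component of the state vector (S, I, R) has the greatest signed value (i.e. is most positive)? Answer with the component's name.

t=0.000: state=(0.969, 0.031, 0.000)
step 1 (dt=0.02): k1=(-0.034, 0.018, 0.016), k2=(-0.034, 0.018, 0.016), k3=(-0.034, 0.018, 0.016), k4=(-0.034, 0.018, 0.016); state += dt/6·(k1+2k2+2k3+k4)
t=0.020: state=(0.968, 0.031, 0.000)
t=0.040: state=(0.968, 0.032, 0.001)
t=0.060: state=(0.967, 0.032, 0.001)
continuing one RK4 step at a time; state shown every 25 steps (Δt=0.5):
t=0.500: state=(0.950, 0.041, 0.009)
t=1.000: state=(0.925, 0.054, 0.021)
t=1.500: state=(0.893, 0.070, 0.037)
t=2.000: state=(0.855, 0.088, 0.057)
t=2.500: state=(0.809, 0.109, 0.083)
t=3.000: state=(0.756, 0.130, 0.113)
t=3.500: state=(0.698, 0.152, 0.150)
t=4.000: state=(0.637, 0.171, 0.192)
t=4.500: state=(0.576, 0.186, 0.238)
t=5.000: state=(0.518, 0.196, 0.287)
t=5.500: state=(0.463, 0.199, 0.338)
t=6.000: state=(0.414, 0.197, 0.389)
t=6.500: state=(0.371, 0.190, 0.439)
t=7.000: state=(0.335, 0.179, 0.486)
t=7.500: state=(0.304, 0.166, 0.531)
t=8.000: state=(0.278, 0.151, 0.572)
t=8.500: state=(0.256, 0.135, 0.608)
t=9.000: state=(0.238, 0.120, 0.641)
t=9.500: state=(0.224, 0.106, 0.670)
t=10.000: state=(0.212, 0.092, 0.696)
t=10.500: state=(0.202, 0.080, 0.718)
t=11.000: state=(0.193, 0.069, 0.737)
t=11.260: state=(0.190, 0.064, 0.746)
compare at T: S=0.190, I=0.064, R=0.746

largest component: R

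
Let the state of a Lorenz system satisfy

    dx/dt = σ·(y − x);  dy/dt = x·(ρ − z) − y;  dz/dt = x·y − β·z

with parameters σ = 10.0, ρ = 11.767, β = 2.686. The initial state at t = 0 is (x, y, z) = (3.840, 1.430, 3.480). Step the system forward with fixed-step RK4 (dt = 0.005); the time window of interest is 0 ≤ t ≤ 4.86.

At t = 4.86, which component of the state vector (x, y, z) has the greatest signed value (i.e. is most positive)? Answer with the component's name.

t=0.000: state=(3.840, 1.430, 3.480)
step 1 (dt=0.005): k1=(-24.100, 30.392, -3.856), k2=(-22.738, 29.853, -3.629), k3=(-22.785, 29.881, -3.631), k4=(-21.467, 29.366, -3.414); state += dt/6·(k1+2k2+2k3+k4)
t=0.005: state=(3.726, 1.579, 3.462)
t=0.010: state=(3.625, 1.724, 3.446)
t=0.015: state=(3.536, 1.864, 3.432)
continuing one RK4 step at a time; state shown every 40 steps (Δt=0.2):
t=0.200: state=(4.580, 6.432, 4.422)
t=0.400: state=(8.584, 9.612, 12.194)
t=0.600: state=(5.968, 3.401, 15.014)
t=0.800: state=(2.650, 2.017, 10.153)
t=1.000: state=(2.687, 3.221, 6.916)
t=1.200: state=(4.647, 6.052, 6.698)
t=1.400: state=(7.386, 8.158, 11.312)
t=1.600: state=(6.230, 4.691, 13.859)
t=1.800: state=(3.795, 3.186, 10.750)
t=2.000: state=(3.743, 4.209, 8.289)
t=2.200: state=(5.341, 6.352, 8.628)
t=2.400: state=(6.787, 6.904, 11.822)
t=2.600: state=(5.642, 4.700, 12.564)
t=2.800: state=(4.296, 4.026, 10.428)
t=3.000: state=(4.548, 5.009, 9.081)
t=3.200: state=(5.751, 6.343, 9.969)
t=3.400: state=(6.223, 6.009, 11.862)
t=3.600: state=(5.264, 4.727, 11.631)
t=3.800: state=(4.655, 4.629, 10.218)
t=4.000: state=(5.080, 5.468, 9.739)
t=4.200: state=(5.826, 6.070, 10.710)
t=4.400: state=(5.778, 5.508, 11.582)
t=4.600: state=(5.131, 4.865, 11.053)
t=4.800: state=(4.952, 5.044, 10.229)
t=4.860: state=(5.035, 5.215, 10.125)
compare at T: x=5.035, y=5.215, z=10.125

largest component: z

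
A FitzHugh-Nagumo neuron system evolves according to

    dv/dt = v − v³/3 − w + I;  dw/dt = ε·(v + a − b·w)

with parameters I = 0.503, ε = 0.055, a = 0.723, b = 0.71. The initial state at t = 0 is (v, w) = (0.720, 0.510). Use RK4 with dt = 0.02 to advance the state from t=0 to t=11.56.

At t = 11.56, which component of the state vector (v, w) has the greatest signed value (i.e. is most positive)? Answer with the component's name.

t=0.000: state=(0.720, 0.510)
step 1 (dt=0.02): k1=(0.589, 0.059), k2=(0.591, 0.060), k3=(0.591, 0.060), k4=(0.593, 0.060); state += dt/6·(k1+2k2+2k3+k4)
t=0.020: state=(0.732, 0.511)
t=0.040: state=(0.744, 0.512)
t=0.060: state=(0.756, 0.514)
continuing one RK4 step at a time; state shown every 25 steps (Δt=0.5):
t=0.500: state=(1.031, 0.544)
t=1.000: state=(1.313, 0.585)
t=1.500: state=(1.495, 0.632)
t=2.000: state=(1.577, 0.681)
t=2.500: state=(1.599, 0.731)
t=3.000: state=(1.592, 0.780)
t=3.500: state=(1.572, 0.828)
t=4.000: state=(1.546, 0.874)
t=4.500: state=(1.516, 0.919)
t=5.000: state=(1.485, 0.961)
t=5.500: state=(1.452, 1.002)
t=6.000: state=(1.417, 1.042)
t=6.500: state=(1.381, 1.079)
t=7.000: state=(1.344, 1.115)
t=7.500: state=(1.304, 1.150)
t=8.000: state=(1.262, 1.182)
t=8.500: state=(1.217, 1.213)
t=9.000: state=(1.168, 1.241)
t=9.500: state=(1.115, 1.268)
t=10.000: state=(1.056, 1.293)
t=10.500: state=(0.988, 1.315)
t=11.000: state=(0.908, 1.335)
t=11.500: state=(0.812, 1.353)
t=11.560: state=(0.798, 1.355)
compare at T: v=0.798, w=1.355

largest component: w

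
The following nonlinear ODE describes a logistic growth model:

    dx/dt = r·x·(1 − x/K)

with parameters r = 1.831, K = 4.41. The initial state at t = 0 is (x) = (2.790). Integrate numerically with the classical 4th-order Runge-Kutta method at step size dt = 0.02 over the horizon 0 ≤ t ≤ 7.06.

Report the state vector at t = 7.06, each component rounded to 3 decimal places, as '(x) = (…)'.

(x) = (4.410)

t=0.000: state=(2.790)
step 1 (dt=0.02): k1=(1.877), k2=(1.867), k3=(1.867), k4=(1.858); state += dt/6·(k1+2k2+2k3+k4)
t=0.020: state=(2.827)
t=0.040: state=(2.864)
t=0.060: state=(2.901)
continuing one RK4 step at a time; state shown every 25 steps (Δt=0.5):
t=0.500: state=(3.578)
t=1.000: state=(4.035)
t=1.500: state=(4.252)
t=2.000: state=(4.345)
t=2.500: state=(4.384)
t=3.000: state=(4.399)
t=3.500: state=(4.406)
t=4.000: state=(4.408)
t=4.500: state=(4.409)
t=5.000: state=(4.410)
t=5.500: state=(4.410)
t=6.000: state=(4.410)
t=6.500: state=(4.410)
t=7.000: state=(4.410)
t=7.060: state=(4.410)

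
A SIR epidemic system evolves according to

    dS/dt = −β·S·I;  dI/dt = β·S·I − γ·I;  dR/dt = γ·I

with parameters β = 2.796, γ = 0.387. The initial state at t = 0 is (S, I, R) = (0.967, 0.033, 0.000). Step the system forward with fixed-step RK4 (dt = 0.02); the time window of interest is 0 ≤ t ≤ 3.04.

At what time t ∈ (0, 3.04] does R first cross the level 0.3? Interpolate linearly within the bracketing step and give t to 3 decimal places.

t=0.000: state=(0.967, 0.033, 0.000)
step 1 (dt=0.02): k1=(-0.089, 0.076, 0.013), k2=(-0.091, 0.078, 0.013), k3=(-0.091, 0.078, 0.013), k4=(-0.093, 0.080, 0.013); state += dt/6·(k1+2k2+2k3+k4)
t=0.020: state=(0.965, 0.035, 0.000)
t=0.040: state=(0.963, 0.036, 0.001)
t=0.060: state=(0.961, 0.038, 0.001)
continuing one RK4 step at a time; state shown every 5 steps (Δt=0.1):
t=0.100: state=(0.957, 0.042, 0.001)
t=0.200: state=(0.945, 0.052, 0.003)
t=0.300: state=(0.929, 0.065, 0.006)
t=0.400: state=(0.911, 0.081, 0.008)
t=0.500: state=(0.888, 0.100, 0.012)
t=0.600: state=(0.861, 0.123, 0.016)
t=0.700: state=(0.828, 0.150, 0.021)
t=0.800: state=(0.791, 0.181, 0.028)
t=0.900: state=(0.748, 0.216, 0.036)
t=1.000: state=(0.701, 0.255, 0.045)
t=1.100: state=(0.649, 0.296, 0.055)
t=1.200: state=(0.594, 0.339, 0.068)
t=1.300: state=(0.537, 0.382, 0.081)
t=1.400: state=(0.480, 0.423, 0.097)
t=1.500: state=(0.424, 0.462, 0.114)
t=1.600: state=(0.370, 0.497, 0.133)
t=1.700: state=(0.321, 0.526, 0.153)
t=1.800: state=(0.276, 0.550, 0.173)
t=1.900: state=(0.236, 0.569, 0.195)
t=2.000: state=(0.201, 0.582, 0.217)
t=2.100: state=(0.171, 0.589, 0.240)
t=2.200: state=(0.145, 0.592, 0.263)
t=2.300: state=(0.123, 0.592, 0.286)
t=2.360: state=(0.111, 0.589, 0.300)
next step: t=2.380: state=(0.107, 0.588, 0.304) — R has crossed 0.3
linear interpolation between t=2.360 (0.29959) and t=2.380 (0.30414) → t≈2.362

t = 2.362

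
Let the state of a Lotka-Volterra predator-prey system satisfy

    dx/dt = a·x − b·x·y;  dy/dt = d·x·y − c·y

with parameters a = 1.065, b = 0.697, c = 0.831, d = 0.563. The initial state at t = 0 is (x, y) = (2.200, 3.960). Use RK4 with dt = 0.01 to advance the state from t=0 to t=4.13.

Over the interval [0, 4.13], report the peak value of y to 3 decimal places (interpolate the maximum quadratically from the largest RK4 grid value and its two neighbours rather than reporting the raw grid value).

t=0.000: state=(2.200, 3.960)
step 1 (dt=0.01): k1=(-3.729, 1.614), k2=(-3.710, 1.576), k3=(-3.710, 1.576), k4=(-3.690, 1.537); state += dt/6·(k1+2k2+2k3+k4)
t=0.010: state=(2.163, 3.976)
t=0.020: state=(2.126, 3.991)
t=0.030: state=(2.090, 4.005)
continuing one RK4 step at a time; state shown every 20 steps (Δt=0.2):
t=0.200: state=(1.543, 4.133)
t=0.400: state=(1.077, 4.050)
t=0.600: state=(0.770, 3.801)
t=0.800: state=(0.574, 3.469)
t=1.000: state=(0.449, 3.110)
t=1.200: state=(0.369, 2.757)
t=1.400: state=(0.318, 2.426)
t=1.600: state=(0.287, 2.126)
t=1.800: state=(0.269, 1.857)
t=2.000: state=(0.261, 1.620)
t=2.200: state=(0.262, 1.413)
t=2.400: state=(0.269, 1.233)
t=2.600: state=(0.284, 1.077)
t=2.800: state=(0.305, 0.943)
t=3.000: state=(0.334, 0.828)
t=3.200: state=(0.371, 0.729)
t=3.400: state=(0.417, 0.646)
t=3.600: state=(0.474, 0.575)
t=3.800: state=(0.543, 0.515)
t=4.000: state=(0.628, 0.466)
t=4.130: state=(0.692, 0.439)
largest grid value and its neighbours: y(0.210)=4.13438, y(0.220)=4.13498, y(0.230)=4.13496
parabola through these three points peaks at t≈0.225 with y≈4.13505

max y = 4.135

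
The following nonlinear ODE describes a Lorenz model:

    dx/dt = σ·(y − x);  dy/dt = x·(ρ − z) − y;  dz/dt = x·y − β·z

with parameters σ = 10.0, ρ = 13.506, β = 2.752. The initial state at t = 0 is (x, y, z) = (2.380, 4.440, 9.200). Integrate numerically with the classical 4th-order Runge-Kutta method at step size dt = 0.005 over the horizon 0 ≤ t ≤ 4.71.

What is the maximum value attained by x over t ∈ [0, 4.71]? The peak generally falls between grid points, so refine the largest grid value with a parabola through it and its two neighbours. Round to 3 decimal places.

max x = 7.986

t=0.000: state=(2.380, 4.440, 9.200)
step 1 (dt=0.005): k1=(20.600, 5.808, -14.751), k2=(20.230, 6.105, -14.386), k3=(20.247, 6.098, -14.391), k4=(19.893, 6.392, -14.028); state += dt/6·(k1+2k2+2k3+k4)
t=0.005: state=(2.481, 4.471, 9.128)
t=0.010: state=(2.579, 4.504, 9.060)
t=0.015: state=(2.674, 4.540, 8.995)
continuing one RK4 step at a time; state shown every 40 steps (Δt=0.2):
t=0.200: state=(5.588, 7.220, 9.112)
t=0.400: state=(7.982, 8.092, 14.394)
t=0.600: state=(5.787, 4.241, 14.825)
t=0.800: state=(4.012, 3.863, 11.199)
t=1.000: state=(4.888, 5.812, 9.666)
t=1.200: state=(6.971, 7.773, 12.208)
t=1.400: state=(6.772, 5.834, 14.756)
t=1.600: state=(4.892, 4.305, 12.695)
t=1.800: state=(4.796, 5.231, 10.673)
t=2.000: state=(6.183, 6.945, 11.435)
t=2.200: state=(6.842, 6.574, 13.833)
t=2.400: state=(5.614, 4.957, 13.376)
t=2.600: state=(4.996, 5.077, 11.576)
t=2.800: state=(5.745, 6.300, 11.374)
t=3.000: state=(6.567, 6.668, 12.992)
t=3.200: state=(6.031, 5.537, 13.465)
t=3.400: state=(5.295, 5.162, 12.232)
t=3.600: state=(5.558, 5.900, 11.601)
t=3.800: state=(6.256, 6.487, 12.471)
t=4.000: state=(6.185, 5.910, 13.251)
t=4.200: state=(5.577, 5.359, 12.624)
t=4.400: state=(5.531, 5.694, 11.907)
t=4.600: state=(6.014, 6.250, 12.232)
t=4.710: state=(6.192, 6.262, 12.687)
largest grid value and its neighbours: x(0.400)=7.98240, x(0.405)=7.98584, x(0.410)=7.98519
parabola through these three points peaks at t≈0.407 with x≈7.98608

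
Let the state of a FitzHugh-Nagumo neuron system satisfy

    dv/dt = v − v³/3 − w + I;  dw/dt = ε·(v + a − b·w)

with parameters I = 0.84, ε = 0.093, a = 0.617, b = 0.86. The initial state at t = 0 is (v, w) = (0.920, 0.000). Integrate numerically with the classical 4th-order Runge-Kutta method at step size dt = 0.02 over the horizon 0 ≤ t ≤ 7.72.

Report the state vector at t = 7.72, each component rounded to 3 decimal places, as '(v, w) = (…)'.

(v, w) = (1.527, 1.254)

t=0.000: state=(0.920, 0.000)
step 1 (dt=0.02): k1=(1.500, 0.143), k2=(1.501, 0.144), k3=(1.501, 0.144), k4=(1.501, 0.146); state += dt/6·(k1+2k2+2k3+k4)
t=0.020: state=(0.950, 0.003)
t=0.040: state=(0.980, 0.006)
t=0.060: state=(1.010, 0.009)
continuing one RK4 step at a time; state shown every 25 steps (Δt=0.5):
t=0.500: state=(1.587, 0.086)
t=1.000: state=(1.892, 0.192)
t=1.500: state=(1.952, 0.301)
t=2.000: state=(1.938, 0.406)
t=2.500: state=(1.906, 0.506)
t=3.000: state=(1.871, 0.600)
t=3.500: state=(1.835, 0.689)
t=4.000: state=(1.798, 0.773)
t=4.500: state=(1.762, 0.852)
t=5.000: state=(1.725, 0.926)
t=5.500: state=(1.689, 0.996)
t=6.000: state=(1.653, 1.061)
t=6.500: state=(1.616, 1.122)
t=7.000: state=(1.580, 1.179)
t=7.500: state=(1.543, 1.232)
t=7.720: state=(1.527, 1.254)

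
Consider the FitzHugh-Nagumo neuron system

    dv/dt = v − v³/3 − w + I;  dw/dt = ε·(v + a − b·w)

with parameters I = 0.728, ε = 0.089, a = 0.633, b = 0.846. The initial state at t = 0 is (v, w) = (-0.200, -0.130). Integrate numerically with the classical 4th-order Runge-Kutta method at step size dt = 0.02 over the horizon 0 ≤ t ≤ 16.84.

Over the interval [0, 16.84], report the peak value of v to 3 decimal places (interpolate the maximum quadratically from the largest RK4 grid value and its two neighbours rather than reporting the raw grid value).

max v = 1.926

t=0.000: state=(-0.200, -0.130)
step 1 (dt=0.02): k1=(0.661, 0.048), k2=(0.667, 0.049), k3=(0.667, 0.049), k4=(0.673, 0.049); state += dt/6·(k1+2k2+2k3+k4)
t=0.020: state=(-0.187, -0.129)
t=0.040: state=(-0.173, -0.128)
t=0.060: state=(-0.159, -0.127)
continuing one RK4 step at a time; state shown every 50 steps (Δt=1):
t=1.000: state=(0.845, -0.044)
t=2.000: state=(1.844, 0.138)
t=3.000: state=(1.916, 0.346)
t=4.000: state=(1.851, 0.537)
t=5.000: state=(1.778, 0.708)
t=6.000: state=(1.703, 0.860)
t=7.000: state=(1.627, 0.994)
t=8.000: state=(1.551, 1.113)
t=9.000: state=(1.472, 1.216)
t=10.000: state=(1.391, 1.305)
t=11.000: state=(1.306, 1.380)
t=12.000: state=(1.214, 1.442)
t=13.000: state=(1.111, 1.492)
t=14.000: state=(0.991, 1.528)
t=15.000: state=(0.837, 1.550)
t=16.000: state=(0.610, 1.554)
t=16.840: state=(0.276, 1.538)
largest grid value and its neighbours: v(2.620)=1.92580, v(2.640)=1.92585, v(2.660)=1.92581
parabola through these three points peaks at t≈2.642 with v≈1.92585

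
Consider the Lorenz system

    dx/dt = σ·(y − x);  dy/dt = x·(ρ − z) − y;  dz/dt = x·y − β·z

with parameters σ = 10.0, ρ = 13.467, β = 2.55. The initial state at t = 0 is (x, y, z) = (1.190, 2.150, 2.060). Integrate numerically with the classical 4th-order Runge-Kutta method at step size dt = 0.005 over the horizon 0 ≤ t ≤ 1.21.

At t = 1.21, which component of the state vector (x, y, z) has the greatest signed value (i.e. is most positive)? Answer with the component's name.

largest component: z

t=0.000: state=(1.190, 2.150, 2.060)
step 1 (dt=0.005): k1=(9.600, 11.424, -2.695), k2=(9.646, 11.678, -2.591), k3=(9.651, 11.678, -2.591), k4=(9.701, 11.932, -2.485); state += dt/6·(k1+2k2+2k3+k4)
t=0.005: state=(1.238, 2.208, 2.047)
t=0.010: state=(1.287, 2.269, 2.035)
t=0.015: state=(1.337, 2.333, 2.024)
continuing one RK4 step at a time; state shown every 10 steps (Δt=0.05):
t=0.050: state=(1.709, 2.852, 1.984)
t=0.100: state=(2.359, 3.843, 2.066)
t=0.150: state=(3.215, 5.175, 2.408)
t=0.200: state=(4.338, 6.882, 3.191)
t=0.250: state=(5.760, 8.892, 4.687)
t=0.300: state=(7.427, 10.883, 7.215)
t=0.350: state=(9.094, 12.140, 10.887)
t=0.400: state=(10.273, 11.736, 15.128)
t=0.450: state=(10.399, 9.370, 18.546)
t=0.500: state=(9.289, 6.032, 19.919)
t=0.550: state=(7.365, 3.174, 19.315)
t=0.600: state=(5.311, 1.445, 17.667)
t=0.650: state=(3.599, 0.665, 15.760)
t=0.700: state=(2.382, 0.427, 13.946)
t=0.750: state=(1.610, 0.436, 12.315)
t=0.800: state=(1.168, 0.538, 10.871)
t=0.850: state=(0.949, 0.676, 9.599)
t=0.900: state=(0.875, 0.838, 8.482)
t=0.950: state=(0.901, 1.033, 7.506)
t=1.000: state=(1.003, 1.279, 6.659)
t=1.050: state=(1.177, 1.597, 5.935)
t=1.100: state=(1.428, 2.016, 5.335)
t=1.150: state=(1.772, 2.569, 4.868)
t=1.200: state=(2.234, 3.297, 4.560)
t=1.210: state=(2.343, 3.467, 4.522)
compare at T: x=2.343, y=3.467, z=4.522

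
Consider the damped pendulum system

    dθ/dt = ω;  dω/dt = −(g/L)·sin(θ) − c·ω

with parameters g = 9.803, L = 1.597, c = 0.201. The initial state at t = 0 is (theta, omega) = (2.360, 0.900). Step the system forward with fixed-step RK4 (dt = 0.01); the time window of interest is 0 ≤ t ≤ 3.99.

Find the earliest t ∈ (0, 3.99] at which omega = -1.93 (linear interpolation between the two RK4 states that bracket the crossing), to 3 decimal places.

t=0.000: state=(2.360, 0.900)
step 1 (dt=0.01): k1=(0.900, -4.505), k2=(0.877, -4.481), k3=(0.878, -4.481), k4=(0.855, -4.457); state += dt/6·(k1+2k2+2k3+k4)
t=0.010: state=(2.369, 0.855)
t=0.020: state=(2.377, 0.811)
t=0.030: state=(2.385, 0.767)
continuing one RK4 step at a time; state shown every 20 steps (Δt=0.2):
t=0.200: state=(2.455, 0.071)
t=0.400: state=(2.392, -0.711)
t=0.600: state=(2.164, -1.585)
t=0.660: state=(2.061, -1.880)
next step: t=0.670: state=(2.041, -1.930) — omega has crossed -1.93
linear interpolation between t=0.660 (-1.87957) and t=0.670 (-1.93018) → t≈0.670

t = 0.670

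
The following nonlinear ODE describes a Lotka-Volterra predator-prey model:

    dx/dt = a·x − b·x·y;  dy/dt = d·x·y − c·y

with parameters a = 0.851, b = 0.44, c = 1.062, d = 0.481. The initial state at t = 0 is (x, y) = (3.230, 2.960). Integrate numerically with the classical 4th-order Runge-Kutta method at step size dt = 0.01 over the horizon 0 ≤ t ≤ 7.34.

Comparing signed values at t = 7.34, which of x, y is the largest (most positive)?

t=0.000: state=(3.230, 2.960)
step 1 (dt=0.01): k1=(-1.458, 1.455), k2=(-1.465, 1.448), k3=(-1.465, 1.448), k4=(-1.472, 1.441); state += dt/6·(k1+2k2+2k3+k4)
t=0.010: state=(3.215, 2.974)
t=0.020: state=(3.201, 2.989)
t=0.030: state=(3.186, 3.003)
continuing one RK4 step at a time; state shown every 25 steps (Δt=0.25):
t=0.250: state=(2.833, 3.270)
t=0.500: state=(2.420, 3.438)
t=0.750: state=(2.047, 3.447)
t=1.000: state=(1.744, 3.317)
t=1.250: state=(1.515, 3.092)
t=1.500: state=(1.354, 2.816)
t=1.750: state=(1.249, 2.524)
t=2.000: state=(1.189, 2.240)
t=2.250: state=(1.167, 1.978)
t=2.500: state=(1.176, 1.746)
t=2.750: state=(1.214, 1.545)
t=3.000: state=(1.280, 1.376)
t=3.250: state=(1.371, 1.238)
t=3.500: state=(1.490, 1.127)
t=3.750: state=(1.636, 1.042)
t=4.000: state=(1.811, 0.983)
t=4.250: state=(2.015, 0.949)
t=4.500: state=(2.248, 0.940)
t=4.750: state=(2.506, 0.959)
t=5.000: state=(2.782, 1.010)
t=5.250: state=(3.066, 1.101)
t=5.500: state=(3.336, 1.241)
t=5.750: state=(3.563, 1.442)
t=6.000: state=(3.708, 1.714)
t=6.250: state=(3.730, 2.058)
t=6.500: state=(3.601, 2.456)
t=6.750: state=(3.324, 2.860)
t=7.000: state=(2.944, 3.199)
t=7.250: state=(2.529, 3.409)
t=7.340: state=(2.384, 3.446)
compare at T: x=2.384, y=3.446

largest component: y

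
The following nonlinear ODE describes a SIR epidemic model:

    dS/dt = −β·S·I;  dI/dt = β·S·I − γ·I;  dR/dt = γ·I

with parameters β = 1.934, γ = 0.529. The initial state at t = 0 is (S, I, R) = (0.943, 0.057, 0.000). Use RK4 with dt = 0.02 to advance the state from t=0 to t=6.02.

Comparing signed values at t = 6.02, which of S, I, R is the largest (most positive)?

t=0.000: state=(0.943, 0.057, 0.000)
step 1 (dt=0.02): k1=(-0.104, 0.074, 0.030), k2=(-0.105, 0.075, 0.031), k3=(-0.105, 0.075, 0.031), k4=(-0.106, 0.075, 0.031); state += dt/6·(k1+2k2+2k3+k4)
t=0.020: state=(0.941, 0.058, 0.001)
t=0.040: state=(0.939, 0.060, 0.001)
t=0.060: state=(0.937, 0.062, 0.002)
continuing one RK4 step at a time; state shown every 10 steps (Δt=0.2):
t=0.200: state=(0.920, 0.074, 0.007)
t=0.400: state=(0.890, 0.094, 0.016)
t=0.600: state=(0.855, 0.118, 0.027)
t=0.800: state=(0.812, 0.147, 0.041)
t=1.000: state=(0.762, 0.179, 0.058)
t=1.200: state=(0.707, 0.214, 0.079)
t=1.400: state=(0.646, 0.251, 0.104)
t=1.600: state=(0.582, 0.286, 0.132)
t=1.800: state=(0.518, 0.318, 0.164)
t=2.000: state=(0.455, 0.346, 0.199)
t=2.200: state=(0.397, 0.366, 0.237)
t=2.400: state=(0.343, 0.380, 0.276)
t=2.600: state=(0.296, 0.387, 0.317)
t=2.800: state=(0.255, 0.387, 0.358)
t=3.000: state=(0.219, 0.382, 0.399)
t=3.200: state=(0.190, 0.372, 0.439)
t=3.400: state=(0.165, 0.358, 0.477)
t=3.600: state=(0.144, 0.342, 0.514)
t=3.800: state=(0.126, 0.324, 0.550)
t=4.000: state=(0.112, 0.305, 0.583)
t=4.200: state=(0.100, 0.286, 0.614)
t=4.400: state=(0.090, 0.267, 0.643)
t=4.600: state=(0.081, 0.248, 0.671)
t=4.800: state=(0.074, 0.230, 0.696)
t=5.000: state=(0.068, 0.213, 0.719)
t=5.200: state=(0.063, 0.196, 0.741)
t=5.400: state=(0.058, 0.181, 0.761)
t=5.600: state=(0.055, 0.166, 0.779)
t=5.800: state=(0.051, 0.153, 0.796)
t=6.000: state=(0.049, 0.140, 0.812)
t=6.020: state=(0.048, 0.139, 0.813)
compare at T: S=0.048, I=0.139, R=0.813

largest component: R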